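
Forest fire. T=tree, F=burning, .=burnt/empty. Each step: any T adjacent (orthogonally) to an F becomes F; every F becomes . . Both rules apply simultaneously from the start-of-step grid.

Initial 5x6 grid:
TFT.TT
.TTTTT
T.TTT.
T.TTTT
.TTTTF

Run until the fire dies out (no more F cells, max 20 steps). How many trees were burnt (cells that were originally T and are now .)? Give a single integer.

Answer: 20

Derivation:
Step 1: +5 fires, +2 burnt (F count now 5)
Step 2: +3 fires, +5 burnt (F count now 3)
Step 3: +5 fires, +3 burnt (F count now 5)
Step 4: +4 fires, +5 burnt (F count now 4)
Step 5: +2 fires, +4 burnt (F count now 2)
Step 6: +1 fires, +2 burnt (F count now 1)
Step 7: +0 fires, +1 burnt (F count now 0)
Fire out after step 7
Initially T: 22, now '.': 28
Total burnt (originally-T cells now '.'): 20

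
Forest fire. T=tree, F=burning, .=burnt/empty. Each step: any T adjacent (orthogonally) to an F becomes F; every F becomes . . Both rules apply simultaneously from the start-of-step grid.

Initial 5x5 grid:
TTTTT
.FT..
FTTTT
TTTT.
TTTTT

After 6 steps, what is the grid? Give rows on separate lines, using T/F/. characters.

Step 1: 4 trees catch fire, 2 burn out
  TFTTT
  ..F..
  .FTTT
  FTTT.
  TTTTT
Step 2: 5 trees catch fire, 4 burn out
  F.FTT
  .....
  ..FTT
  .FTT.
  FTTTT
Step 3: 4 trees catch fire, 5 burn out
  ...FT
  .....
  ...FT
  ..FT.
  .FTTT
Step 4: 4 trees catch fire, 4 burn out
  ....F
  .....
  ....F
  ...F.
  ..FTT
Step 5: 1 trees catch fire, 4 burn out
  .....
  .....
  .....
  .....
  ...FT
Step 6: 1 trees catch fire, 1 burn out
  .....
  .....
  .....
  .....
  ....F

.....
.....
.....
.....
....F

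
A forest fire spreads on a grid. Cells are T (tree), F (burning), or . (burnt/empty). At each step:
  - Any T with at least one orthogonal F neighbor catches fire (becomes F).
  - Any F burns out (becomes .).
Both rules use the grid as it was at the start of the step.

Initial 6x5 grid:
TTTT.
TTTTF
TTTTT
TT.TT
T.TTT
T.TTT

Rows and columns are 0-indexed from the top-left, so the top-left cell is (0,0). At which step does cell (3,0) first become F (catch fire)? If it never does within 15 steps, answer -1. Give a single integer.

Step 1: cell (3,0)='T' (+2 fires, +1 burnt)
Step 2: cell (3,0)='T' (+4 fires, +2 burnt)
Step 3: cell (3,0)='T' (+5 fires, +4 burnt)
Step 4: cell (3,0)='T' (+5 fires, +5 burnt)
Step 5: cell (3,0)='T' (+5 fires, +5 burnt)
Step 6: cell (3,0)='F' (+2 fires, +5 burnt)
  -> target ignites at step 6
Step 7: cell (3,0)='.' (+1 fires, +2 burnt)
Step 8: cell (3,0)='.' (+1 fires, +1 burnt)
Step 9: cell (3,0)='.' (+0 fires, +1 burnt)
  fire out at step 9

6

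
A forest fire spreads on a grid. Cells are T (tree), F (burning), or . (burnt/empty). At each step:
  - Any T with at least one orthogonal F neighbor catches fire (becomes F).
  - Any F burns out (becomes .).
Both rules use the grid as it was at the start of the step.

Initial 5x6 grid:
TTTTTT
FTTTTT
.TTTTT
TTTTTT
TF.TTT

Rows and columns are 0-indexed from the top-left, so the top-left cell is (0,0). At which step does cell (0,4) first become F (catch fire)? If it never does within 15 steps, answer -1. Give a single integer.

Step 1: cell (0,4)='T' (+4 fires, +2 burnt)
Step 2: cell (0,4)='T' (+5 fires, +4 burnt)
Step 3: cell (0,4)='T' (+4 fires, +5 burnt)
Step 4: cell (0,4)='T' (+5 fires, +4 burnt)
Step 5: cell (0,4)='F' (+5 fires, +5 burnt)
  -> target ignites at step 5
Step 6: cell (0,4)='.' (+3 fires, +5 burnt)
Step 7: cell (0,4)='.' (+0 fires, +3 burnt)
  fire out at step 7

5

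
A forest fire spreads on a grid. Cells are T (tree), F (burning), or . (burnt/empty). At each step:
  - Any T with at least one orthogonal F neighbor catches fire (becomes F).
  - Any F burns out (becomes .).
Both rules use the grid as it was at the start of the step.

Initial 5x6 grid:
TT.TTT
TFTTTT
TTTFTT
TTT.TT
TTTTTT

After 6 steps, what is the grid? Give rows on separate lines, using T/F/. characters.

Step 1: 7 trees catch fire, 2 burn out
  TF.TTT
  F.FFTT
  TFF.FT
  TTT.TT
  TTTTTT
Step 2: 8 trees catch fire, 7 burn out
  F..FTT
  ....FT
  F....F
  TFF.FT
  TTTTTT
Step 3: 7 trees catch fire, 8 burn out
  ....FT
  .....F
  ......
  F....F
  TFFTFT
Step 4: 4 trees catch fire, 7 burn out
  .....F
  ......
  ......
  ......
  F..F.F
Step 5: 0 trees catch fire, 4 burn out
  ......
  ......
  ......
  ......
  ......
Step 6: 0 trees catch fire, 0 burn out
  ......
  ......
  ......
  ......
  ......

......
......
......
......
......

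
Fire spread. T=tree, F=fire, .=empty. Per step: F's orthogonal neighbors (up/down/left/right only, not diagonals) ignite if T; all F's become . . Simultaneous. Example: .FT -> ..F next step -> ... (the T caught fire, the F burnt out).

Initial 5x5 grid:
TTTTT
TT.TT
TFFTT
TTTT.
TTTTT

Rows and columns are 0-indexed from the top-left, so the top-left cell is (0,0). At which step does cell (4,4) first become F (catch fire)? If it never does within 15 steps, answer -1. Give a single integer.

Step 1: cell (4,4)='T' (+5 fires, +2 burnt)
Step 2: cell (4,4)='T' (+8 fires, +5 burnt)
Step 3: cell (4,4)='T' (+6 fires, +8 burnt)
Step 4: cell (4,4)='F' (+2 fires, +6 burnt)
  -> target ignites at step 4
Step 5: cell (4,4)='.' (+0 fires, +2 burnt)
  fire out at step 5

4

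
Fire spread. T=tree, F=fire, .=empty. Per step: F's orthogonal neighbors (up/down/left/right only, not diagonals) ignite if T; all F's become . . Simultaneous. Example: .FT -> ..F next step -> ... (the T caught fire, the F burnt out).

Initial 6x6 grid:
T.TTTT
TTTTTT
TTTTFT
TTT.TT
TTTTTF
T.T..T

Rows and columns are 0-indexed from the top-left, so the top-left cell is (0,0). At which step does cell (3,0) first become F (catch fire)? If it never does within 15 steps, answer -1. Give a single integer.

Step 1: cell (3,0)='T' (+7 fires, +2 burnt)
Step 2: cell (3,0)='T' (+5 fires, +7 burnt)
Step 3: cell (3,0)='T' (+6 fires, +5 burnt)
Step 4: cell (3,0)='T' (+6 fires, +6 burnt)
Step 5: cell (3,0)='F' (+3 fires, +6 burnt)
  -> target ignites at step 5
Step 6: cell (3,0)='.' (+2 fires, +3 burnt)
Step 7: cell (3,0)='.' (+0 fires, +2 burnt)
  fire out at step 7

5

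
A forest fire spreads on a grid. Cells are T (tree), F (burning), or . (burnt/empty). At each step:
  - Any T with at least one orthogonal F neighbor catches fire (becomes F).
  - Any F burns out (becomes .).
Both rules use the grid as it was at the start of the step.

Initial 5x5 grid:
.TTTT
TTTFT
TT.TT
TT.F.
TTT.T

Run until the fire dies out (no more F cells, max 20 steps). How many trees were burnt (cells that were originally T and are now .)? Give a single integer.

Answer: 17

Derivation:
Step 1: +4 fires, +2 burnt (F count now 4)
Step 2: +4 fires, +4 burnt (F count now 4)
Step 3: +3 fires, +4 burnt (F count now 3)
Step 4: +2 fires, +3 burnt (F count now 2)
Step 5: +2 fires, +2 burnt (F count now 2)
Step 6: +2 fires, +2 burnt (F count now 2)
Step 7: +0 fires, +2 burnt (F count now 0)
Fire out after step 7
Initially T: 18, now '.': 24
Total burnt (originally-T cells now '.'): 17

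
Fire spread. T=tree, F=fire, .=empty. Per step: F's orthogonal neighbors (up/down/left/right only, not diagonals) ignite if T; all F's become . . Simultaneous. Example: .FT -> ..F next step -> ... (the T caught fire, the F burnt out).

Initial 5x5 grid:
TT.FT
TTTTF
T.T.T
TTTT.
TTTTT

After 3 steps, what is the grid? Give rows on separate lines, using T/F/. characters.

Step 1: 3 trees catch fire, 2 burn out
  TT..F
  TTTF.
  T.T.F
  TTTT.
  TTTTT
Step 2: 1 trees catch fire, 3 burn out
  TT...
  TTF..
  T.T..
  TTTT.
  TTTTT
Step 3: 2 trees catch fire, 1 burn out
  TT...
  TF...
  T.F..
  TTTT.
  TTTTT

TT...
TF...
T.F..
TTTT.
TTTTT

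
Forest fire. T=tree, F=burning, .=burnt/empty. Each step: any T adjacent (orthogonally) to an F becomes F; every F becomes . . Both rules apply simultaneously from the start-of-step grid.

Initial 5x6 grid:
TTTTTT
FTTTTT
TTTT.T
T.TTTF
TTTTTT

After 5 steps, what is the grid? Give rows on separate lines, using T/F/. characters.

Step 1: 6 trees catch fire, 2 burn out
  FTTTTT
  .FTTTT
  FTTT.F
  T.TTF.
  TTTTTF
Step 2: 7 trees catch fire, 6 burn out
  .FTTTT
  ..FTTF
  .FTT..
  F.TF..
  TTTTF.
Step 3: 9 trees catch fire, 7 burn out
  ..FTTF
  ...FF.
  ..FF..
  ..F...
  FTTF..
Step 4: 4 trees catch fire, 9 burn out
  ...FF.
  ......
  ......
  ......
  .FF...
Step 5: 0 trees catch fire, 4 burn out
  ......
  ......
  ......
  ......
  ......

......
......
......
......
......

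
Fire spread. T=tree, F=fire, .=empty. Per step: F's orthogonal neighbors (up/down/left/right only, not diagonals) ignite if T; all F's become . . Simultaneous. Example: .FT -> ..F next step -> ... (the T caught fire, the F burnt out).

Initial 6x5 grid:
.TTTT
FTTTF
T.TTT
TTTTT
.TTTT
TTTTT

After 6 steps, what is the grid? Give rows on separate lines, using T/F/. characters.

Step 1: 5 trees catch fire, 2 burn out
  .TTTF
  .FTF.
  F.TTF
  TTTTT
  .TTTT
  TTTTT
Step 2: 6 trees catch fire, 5 burn out
  .FTF.
  ..F..
  ..TF.
  FTTTF
  .TTTT
  TTTTT
Step 3: 5 trees catch fire, 6 burn out
  ..F..
  .....
  ..F..
  .FTF.
  .TTTF
  TTTTT
Step 4: 4 trees catch fire, 5 burn out
  .....
  .....
  .....
  ..F..
  .FTF.
  TTTTF
Step 5: 3 trees catch fire, 4 burn out
  .....
  .....
  .....
  .....
  ..F..
  TFTF.
Step 6: 2 trees catch fire, 3 burn out
  .....
  .....
  .....
  .....
  .....
  F.F..

.....
.....
.....
.....
.....
F.F..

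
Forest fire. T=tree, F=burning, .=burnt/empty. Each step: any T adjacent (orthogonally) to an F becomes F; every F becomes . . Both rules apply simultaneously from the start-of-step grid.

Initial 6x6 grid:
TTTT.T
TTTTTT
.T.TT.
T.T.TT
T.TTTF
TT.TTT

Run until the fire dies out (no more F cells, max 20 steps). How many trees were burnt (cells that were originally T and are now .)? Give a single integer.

Step 1: +3 fires, +1 burnt (F count now 3)
Step 2: +3 fires, +3 burnt (F count now 3)
Step 3: +3 fires, +3 burnt (F count now 3)
Step 4: +3 fires, +3 burnt (F count now 3)
Step 5: +2 fires, +3 burnt (F count now 2)
Step 6: +3 fires, +2 burnt (F count now 3)
Step 7: +2 fires, +3 burnt (F count now 2)
Step 8: +3 fires, +2 burnt (F count now 3)
Step 9: +1 fires, +3 burnt (F count now 1)
Step 10: +0 fires, +1 burnt (F count now 0)
Fire out after step 10
Initially T: 27, now '.': 32
Total burnt (originally-T cells now '.'): 23

Answer: 23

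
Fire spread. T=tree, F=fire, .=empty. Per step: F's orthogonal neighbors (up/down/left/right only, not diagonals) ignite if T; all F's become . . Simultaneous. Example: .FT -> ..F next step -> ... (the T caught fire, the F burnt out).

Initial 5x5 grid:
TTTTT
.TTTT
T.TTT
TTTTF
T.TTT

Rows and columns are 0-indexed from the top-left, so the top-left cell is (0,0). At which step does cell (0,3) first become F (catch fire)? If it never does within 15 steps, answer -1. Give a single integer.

Step 1: cell (0,3)='T' (+3 fires, +1 burnt)
Step 2: cell (0,3)='T' (+4 fires, +3 burnt)
Step 3: cell (0,3)='T' (+5 fires, +4 burnt)
Step 4: cell (0,3)='F' (+3 fires, +5 burnt)
  -> target ignites at step 4
Step 5: cell (0,3)='.' (+4 fires, +3 burnt)
Step 6: cell (0,3)='.' (+1 fires, +4 burnt)
Step 7: cell (0,3)='.' (+1 fires, +1 burnt)
Step 8: cell (0,3)='.' (+0 fires, +1 burnt)
  fire out at step 8

4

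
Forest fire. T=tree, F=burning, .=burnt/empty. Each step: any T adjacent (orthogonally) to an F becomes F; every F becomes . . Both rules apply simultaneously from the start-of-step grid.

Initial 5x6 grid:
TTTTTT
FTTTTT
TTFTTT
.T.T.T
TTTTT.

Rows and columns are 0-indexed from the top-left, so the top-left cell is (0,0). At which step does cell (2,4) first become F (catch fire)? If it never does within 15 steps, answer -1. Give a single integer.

Step 1: cell (2,4)='T' (+6 fires, +2 burnt)
Step 2: cell (2,4)='F' (+6 fires, +6 burnt)
  -> target ignites at step 2
Step 3: cell (2,4)='.' (+5 fires, +6 burnt)
Step 4: cell (2,4)='.' (+6 fires, +5 burnt)
Step 5: cell (2,4)='.' (+1 fires, +6 burnt)
Step 6: cell (2,4)='.' (+0 fires, +1 burnt)
  fire out at step 6

2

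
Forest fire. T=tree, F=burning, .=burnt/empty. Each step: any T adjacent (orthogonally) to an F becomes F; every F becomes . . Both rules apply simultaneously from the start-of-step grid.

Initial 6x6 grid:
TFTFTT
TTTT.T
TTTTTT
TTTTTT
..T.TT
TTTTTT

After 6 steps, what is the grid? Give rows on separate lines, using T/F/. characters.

Step 1: 5 trees catch fire, 2 burn out
  F.F.FT
  TFTF.T
  TTTTTT
  TTTTTT
  ..T.TT
  TTTTTT
Step 2: 5 trees catch fire, 5 burn out
  .....F
  F.F..T
  TFTFTT
  TTTTTT
  ..T.TT
  TTTTTT
Step 3: 6 trees catch fire, 5 burn out
  ......
  .....F
  F.F.FT
  TFTFTT
  ..T.TT
  TTTTTT
Step 4: 4 trees catch fire, 6 burn out
  ......
  ......
  .....F
  F.F.FT
  ..T.TT
  TTTTTT
Step 5: 3 trees catch fire, 4 burn out
  ......
  ......
  ......
  .....F
  ..F.FT
  TTTTTT
Step 6: 3 trees catch fire, 3 burn out
  ......
  ......
  ......
  ......
  .....F
  TTFTFT

......
......
......
......
.....F
TTFTFT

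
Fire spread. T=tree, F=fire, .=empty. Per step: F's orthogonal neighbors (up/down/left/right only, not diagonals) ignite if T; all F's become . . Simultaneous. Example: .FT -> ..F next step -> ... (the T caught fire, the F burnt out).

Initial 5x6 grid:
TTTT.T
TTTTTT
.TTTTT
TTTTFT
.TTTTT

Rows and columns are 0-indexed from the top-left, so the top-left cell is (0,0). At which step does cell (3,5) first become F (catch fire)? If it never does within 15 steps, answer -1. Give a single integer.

Step 1: cell (3,5)='F' (+4 fires, +1 burnt)
  -> target ignites at step 1
Step 2: cell (3,5)='.' (+6 fires, +4 burnt)
Step 3: cell (3,5)='.' (+5 fires, +6 burnt)
Step 4: cell (3,5)='.' (+6 fires, +5 burnt)
Step 5: cell (3,5)='.' (+2 fires, +6 burnt)
Step 6: cell (3,5)='.' (+2 fires, +2 burnt)
Step 7: cell (3,5)='.' (+1 fires, +2 burnt)
Step 8: cell (3,5)='.' (+0 fires, +1 burnt)
  fire out at step 8

1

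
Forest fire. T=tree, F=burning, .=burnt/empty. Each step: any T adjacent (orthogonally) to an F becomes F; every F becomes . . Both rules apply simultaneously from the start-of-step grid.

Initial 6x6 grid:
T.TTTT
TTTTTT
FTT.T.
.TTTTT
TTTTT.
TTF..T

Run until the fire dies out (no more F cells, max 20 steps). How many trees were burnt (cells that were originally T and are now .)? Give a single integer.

Step 1: +4 fires, +2 burnt (F count now 4)
Step 2: +8 fires, +4 burnt (F count now 8)
Step 3: +4 fires, +8 burnt (F count now 4)
Step 4: +3 fires, +4 burnt (F count now 3)
Step 5: +4 fires, +3 burnt (F count now 4)
Step 6: +2 fires, +4 burnt (F count now 2)
Step 7: +1 fires, +2 burnt (F count now 1)
Step 8: +0 fires, +1 burnt (F count now 0)
Fire out after step 8
Initially T: 27, now '.': 35
Total burnt (originally-T cells now '.'): 26

Answer: 26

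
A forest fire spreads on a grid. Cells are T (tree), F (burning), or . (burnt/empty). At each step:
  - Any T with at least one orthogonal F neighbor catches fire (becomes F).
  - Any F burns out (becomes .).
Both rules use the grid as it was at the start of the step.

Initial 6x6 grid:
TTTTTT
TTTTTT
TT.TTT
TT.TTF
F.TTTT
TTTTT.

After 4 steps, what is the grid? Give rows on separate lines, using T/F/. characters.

Step 1: 5 trees catch fire, 2 burn out
  TTTTTT
  TTTTTT
  TT.TTF
  FT.TF.
  ..TTTF
  FTTTT.
Step 2: 7 trees catch fire, 5 burn out
  TTTTTT
  TTTTTF
  FT.TF.
  .F.F..
  ..TTF.
  .FTTT.
Step 3: 8 trees catch fire, 7 burn out
  TTTTTF
  FTTTF.
  .F.F..
  ......
  ..TF..
  ..FTF.
Step 4: 6 trees catch fire, 8 burn out
  FTTTF.
  .FTF..
  ......
  ......
  ..F...
  ...F..

FTTTF.
.FTF..
......
......
..F...
...F..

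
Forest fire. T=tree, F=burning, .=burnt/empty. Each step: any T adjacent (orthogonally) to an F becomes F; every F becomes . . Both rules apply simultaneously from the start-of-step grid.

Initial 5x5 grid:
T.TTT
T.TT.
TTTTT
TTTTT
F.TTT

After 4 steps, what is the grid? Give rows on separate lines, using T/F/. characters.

Step 1: 1 trees catch fire, 1 burn out
  T.TTT
  T.TT.
  TTTTT
  FTTTT
  ..TTT
Step 2: 2 trees catch fire, 1 burn out
  T.TTT
  T.TT.
  FTTTT
  .FTTT
  ..TTT
Step 3: 3 trees catch fire, 2 burn out
  T.TTT
  F.TT.
  .FTTT
  ..FTT
  ..TTT
Step 4: 4 trees catch fire, 3 burn out
  F.TTT
  ..TT.
  ..FTT
  ...FT
  ..FTT

F.TTT
..TT.
..FTT
...FT
..FTT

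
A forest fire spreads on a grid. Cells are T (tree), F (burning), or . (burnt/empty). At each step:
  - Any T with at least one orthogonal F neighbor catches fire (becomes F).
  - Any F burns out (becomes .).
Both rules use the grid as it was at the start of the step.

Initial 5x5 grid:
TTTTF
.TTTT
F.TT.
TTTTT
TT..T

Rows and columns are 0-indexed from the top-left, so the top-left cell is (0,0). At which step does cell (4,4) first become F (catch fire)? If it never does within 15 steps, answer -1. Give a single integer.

Step 1: cell (4,4)='T' (+3 fires, +2 burnt)
Step 2: cell (4,4)='T' (+4 fires, +3 burnt)
Step 3: cell (4,4)='T' (+5 fires, +4 burnt)
Step 4: cell (4,4)='T' (+4 fires, +5 burnt)
Step 5: cell (4,4)='T' (+1 fires, +4 burnt)
Step 6: cell (4,4)='F' (+1 fires, +1 burnt)
  -> target ignites at step 6
Step 7: cell (4,4)='.' (+0 fires, +1 burnt)
  fire out at step 7

6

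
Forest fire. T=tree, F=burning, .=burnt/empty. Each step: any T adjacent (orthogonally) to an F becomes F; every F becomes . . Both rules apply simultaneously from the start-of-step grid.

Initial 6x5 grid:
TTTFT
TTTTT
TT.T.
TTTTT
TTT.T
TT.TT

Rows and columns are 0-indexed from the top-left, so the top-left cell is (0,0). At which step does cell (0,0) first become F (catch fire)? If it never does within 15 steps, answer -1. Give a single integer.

Step 1: cell (0,0)='T' (+3 fires, +1 burnt)
Step 2: cell (0,0)='T' (+4 fires, +3 burnt)
Step 3: cell (0,0)='F' (+3 fires, +4 burnt)
  -> target ignites at step 3
Step 4: cell (0,0)='.' (+4 fires, +3 burnt)
Step 5: cell (0,0)='.' (+4 fires, +4 burnt)
Step 6: cell (0,0)='.' (+3 fires, +4 burnt)
Step 7: cell (0,0)='.' (+3 fires, +3 burnt)
Step 8: cell (0,0)='.' (+1 fires, +3 burnt)
Step 9: cell (0,0)='.' (+0 fires, +1 burnt)
  fire out at step 9

3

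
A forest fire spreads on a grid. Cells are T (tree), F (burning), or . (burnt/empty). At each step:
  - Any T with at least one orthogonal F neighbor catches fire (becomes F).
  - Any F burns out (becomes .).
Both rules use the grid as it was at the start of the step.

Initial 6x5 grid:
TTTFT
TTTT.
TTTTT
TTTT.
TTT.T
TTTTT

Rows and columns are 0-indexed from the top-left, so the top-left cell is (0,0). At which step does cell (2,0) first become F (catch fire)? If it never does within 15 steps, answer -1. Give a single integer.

Step 1: cell (2,0)='T' (+3 fires, +1 burnt)
Step 2: cell (2,0)='T' (+3 fires, +3 burnt)
Step 3: cell (2,0)='T' (+5 fires, +3 burnt)
Step 4: cell (2,0)='T' (+3 fires, +5 burnt)
Step 5: cell (2,0)='F' (+3 fires, +3 burnt)
  -> target ignites at step 5
Step 6: cell (2,0)='.' (+3 fires, +3 burnt)
Step 7: cell (2,0)='.' (+3 fires, +3 burnt)
Step 8: cell (2,0)='.' (+2 fires, +3 burnt)
Step 9: cell (2,0)='.' (+1 fires, +2 burnt)
Step 10: cell (2,0)='.' (+0 fires, +1 burnt)
  fire out at step 10

5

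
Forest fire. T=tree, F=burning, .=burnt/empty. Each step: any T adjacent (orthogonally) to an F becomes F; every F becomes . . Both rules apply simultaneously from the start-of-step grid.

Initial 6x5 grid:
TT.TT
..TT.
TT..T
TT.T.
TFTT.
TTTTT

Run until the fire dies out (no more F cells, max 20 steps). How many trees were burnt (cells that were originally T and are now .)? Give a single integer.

Answer: 13

Derivation:
Step 1: +4 fires, +1 burnt (F count now 4)
Step 2: +5 fires, +4 burnt (F count now 5)
Step 3: +3 fires, +5 burnt (F count now 3)
Step 4: +1 fires, +3 burnt (F count now 1)
Step 5: +0 fires, +1 burnt (F count now 0)
Fire out after step 5
Initially T: 20, now '.': 23
Total burnt (originally-T cells now '.'): 13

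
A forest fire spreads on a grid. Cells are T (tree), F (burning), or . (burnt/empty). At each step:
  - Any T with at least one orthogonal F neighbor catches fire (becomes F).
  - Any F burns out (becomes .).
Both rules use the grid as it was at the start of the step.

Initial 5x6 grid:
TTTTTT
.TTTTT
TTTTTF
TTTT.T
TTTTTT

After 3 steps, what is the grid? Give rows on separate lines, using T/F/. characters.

Step 1: 3 trees catch fire, 1 burn out
  TTTTTT
  .TTTTF
  TTTTF.
  TTTT.F
  TTTTTT
Step 2: 4 trees catch fire, 3 burn out
  TTTTTF
  .TTTF.
  TTTF..
  TTTT..
  TTTTTF
Step 3: 5 trees catch fire, 4 burn out
  TTTTF.
  .TTF..
  TTF...
  TTTF..
  TTTTF.

TTTTF.
.TTF..
TTF...
TTTF..
TTTTF.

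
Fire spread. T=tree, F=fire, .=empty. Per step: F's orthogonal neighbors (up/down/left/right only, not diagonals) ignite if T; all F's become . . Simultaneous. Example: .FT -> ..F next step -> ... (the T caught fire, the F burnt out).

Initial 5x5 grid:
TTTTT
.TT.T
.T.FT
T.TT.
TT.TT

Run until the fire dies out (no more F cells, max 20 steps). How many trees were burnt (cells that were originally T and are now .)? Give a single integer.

Step 1: +2 fires, +1 burnt (F count now 2)
Step 2: +3 fires, +2 burnt (F count now 3)
Step 3: +2 fires, +3 burnt (F count now 2)
Step 4: +1 fires, +2 burnt (F count now 1)
Step 5: +1 fires, +1 burnt (F count now 1)
Step 6: +2 fires, +1 burnt (F count now 2)
Step 7: +2 fires, +2 burnt (F count now 2)
Step 8: +1 fires, +2 burnt (F count now 1)
Step 9: +0 fires, +1 burnt (F count now 0)
Fire out after step 9
Initially T: 17, now '.': 22
Total burnt (originally-T cells now '.'): 14

Answer: 14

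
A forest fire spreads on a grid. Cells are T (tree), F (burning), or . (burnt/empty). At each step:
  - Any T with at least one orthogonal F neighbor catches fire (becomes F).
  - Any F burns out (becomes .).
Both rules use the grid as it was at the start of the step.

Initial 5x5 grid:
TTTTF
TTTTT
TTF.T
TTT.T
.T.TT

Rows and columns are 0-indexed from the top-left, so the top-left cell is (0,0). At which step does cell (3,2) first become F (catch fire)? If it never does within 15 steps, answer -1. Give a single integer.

Step 1: cell (3,2)='F' (+5 fires, +2 burnt)
  -> target ignites at step 1
Step 2: cell (3,2)='.' (+6 fires, +5 burnt)
Step 3: cell (3,2)='.' (+5 fires, +6 burnt)
Step 4: cell (3,2)='.' (+2 fires, +5 burnt)
Step 5: cell (3,2)='.' (+1 fires, +2 burnt)
Step 6: cell (3,2)='.' (+0 fires, +1 burnt)
  fire out at step 6

1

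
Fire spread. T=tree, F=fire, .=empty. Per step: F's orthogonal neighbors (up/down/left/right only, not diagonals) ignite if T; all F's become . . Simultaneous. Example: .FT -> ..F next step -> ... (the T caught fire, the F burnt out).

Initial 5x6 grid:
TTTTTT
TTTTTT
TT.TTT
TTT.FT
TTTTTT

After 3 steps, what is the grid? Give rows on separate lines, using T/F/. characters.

Step 1: 3 trees catch fire, 1 burn out
  TTTTTT
  TTTTTT
  TT.TFT
  TTT..F
  TTTTFT
Step 2: 5 trees catch fire, 3 burn out
  TTTTTT
  TTTTFT
  TT.F.F
  TTT...
  TTTF.F
Step 3: 4 trees catch fire, 5 burn out
  TTTTFT
  TTTF.F
  TT....
  TTT...
  TTF...

TTTTFT
TTTF.F
TT....
TTT...
TTF...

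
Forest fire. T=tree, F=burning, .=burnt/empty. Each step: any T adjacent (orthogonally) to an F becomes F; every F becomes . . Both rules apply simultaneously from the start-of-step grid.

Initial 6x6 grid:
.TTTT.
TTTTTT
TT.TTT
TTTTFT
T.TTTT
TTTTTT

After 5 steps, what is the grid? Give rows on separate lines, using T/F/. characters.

Step 1: 4 trees catch fire, 1 burn out
  .TTTT.
  TTTTTT
  TT.TFT
  TTTF.F
  T.TTFT
  TTTTTT
Step 2: 7 trees catch fire, 4 burn out
  .TTTT.
  TTTTFT
  TT.F.F
  TTF...
  T.TF.F
  TTTTFT
Step 3: 7 trees catch fire, 7 burn out
  .TTTF.
  TTTF.F
  TT....
  TF....
  T.F...
  TTTF.F
Step 4: 5 trees catch fire, 7 burn out
  .TTF..
  TTF...
  TF....
  F.....
  T.....
  TTF...
Step 5: 5 trees catch fire, 5 burn out
  .TF...
  TF....
  F.....
  ......
  F.....
  TF....

.TF...
TF....
F.....
......
F.....
TF....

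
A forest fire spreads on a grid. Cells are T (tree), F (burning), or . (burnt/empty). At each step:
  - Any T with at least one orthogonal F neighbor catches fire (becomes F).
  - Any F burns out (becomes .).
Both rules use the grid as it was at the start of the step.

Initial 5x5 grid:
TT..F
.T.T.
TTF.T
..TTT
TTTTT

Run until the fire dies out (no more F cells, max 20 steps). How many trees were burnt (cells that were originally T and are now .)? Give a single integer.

Answer: 14

Derivation:
Step 1: +2 fires, +2 burnt (F count now 2)
Step 2: +4 fires, +2 burnt (F count now 4)
Step 3: +4 fires, +4 burnt (F count now 4)
Step 4: +4 fires, +4 burnt (F count now 4)
Step 5: +0 fires, +4 burnt (F count now 0)
Fire out after step 5
Initially T: 15, now '.': 24
Total burnt (originally-T cells now '.'): 14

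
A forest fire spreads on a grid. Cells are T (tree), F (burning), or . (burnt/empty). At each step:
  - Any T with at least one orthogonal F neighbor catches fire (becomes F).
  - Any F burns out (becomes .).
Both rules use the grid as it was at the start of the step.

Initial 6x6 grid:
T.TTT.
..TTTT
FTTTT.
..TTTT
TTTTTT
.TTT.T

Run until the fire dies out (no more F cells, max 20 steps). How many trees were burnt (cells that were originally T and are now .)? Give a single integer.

Step 1: +1 fires, +1 burnt (F count now 1)
Step 2: +1 fires, +1 burnt (F count now 1)
Step 3: +3 fires, +1 burnt (F count now 3)
Step 4: +5 fires, +3 burnt (F count now 5)
Step 5: +6 fires, +5 burnt (F count now 6)
Step 6: +7 fires, +6 burnt (F count now 7)
Step 7: +1 fires, +7 burnt (F count now 1)
Step 8: +1 fires, +1 burnt (F count now 1)
Step 9: +0 fires, +1 burnt (F count now 0)
Fire out after step 9
Initially T: 26, now '.': 35
Total burnt (originally-T cells now '.'): 25

Answer: 25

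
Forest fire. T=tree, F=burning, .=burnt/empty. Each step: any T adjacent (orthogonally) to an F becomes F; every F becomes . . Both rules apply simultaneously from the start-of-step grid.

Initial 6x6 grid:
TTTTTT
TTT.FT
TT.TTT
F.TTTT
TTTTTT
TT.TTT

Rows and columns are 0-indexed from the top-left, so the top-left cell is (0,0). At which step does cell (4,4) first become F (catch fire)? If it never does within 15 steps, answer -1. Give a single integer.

Step 1: cell (4,4)='T' (+5 fires, +2 burnt)
Step 2: cell (4,4)='T' (+9 fires, +5 burnt)
Step 3: cell (4,4)='F' (+8 fires, +9 burnt)
  -> target ignites at step 3
Step 4: cell (4,4)='.' (+6 fires, +8 burnt)
Step 5: cell (4,4)='.' (+2 fires, +6 burnt)
Step 6: cell (4,4)='.' (+0 fires, +2 burnt)
  fire out at step 6

3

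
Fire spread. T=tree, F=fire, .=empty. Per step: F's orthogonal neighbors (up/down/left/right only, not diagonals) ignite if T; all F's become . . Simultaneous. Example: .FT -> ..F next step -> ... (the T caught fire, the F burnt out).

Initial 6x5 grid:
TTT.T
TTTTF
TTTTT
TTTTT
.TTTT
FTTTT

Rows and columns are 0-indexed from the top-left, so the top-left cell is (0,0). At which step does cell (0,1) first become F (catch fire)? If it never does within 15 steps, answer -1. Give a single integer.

Step 1: cell (0,1)='T' (+4 fires, +2 burnt)
Step 2: cell (0,1)='T' (+5 fires, +4 burnt)
Step 3: cell (0,1)='T' (+8 fires, +5 burnt)
Step 4: cell (0,1)='F' (+7 fires, +8 burnt)
  -> target ignites at step 4
Step 5: cell (0,1)='.' (+2 fires, +7 burnt)
Step 6: cell (0,1)='.' (+0 fires, +2 burnt)
  fire out at step 6

4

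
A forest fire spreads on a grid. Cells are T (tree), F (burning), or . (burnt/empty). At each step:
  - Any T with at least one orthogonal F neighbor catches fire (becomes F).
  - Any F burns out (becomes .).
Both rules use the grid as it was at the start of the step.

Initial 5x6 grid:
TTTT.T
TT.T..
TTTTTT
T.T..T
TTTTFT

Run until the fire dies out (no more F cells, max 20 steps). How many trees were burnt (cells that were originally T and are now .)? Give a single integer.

Step 1: +2 fires, +1 burnt (F count now 2)
Step 2: +2 fires, +2 burnt (F count now 2)
Step 3: +3 fires, +2 burnt (F count now 3)
Step 4: +3 fires, +3 burnt (F count now 3)
Step 5: +3 fires, +3 burnt (F count now 3)
Step 6: +3 fires, +3 burnt (F count now 3)
Step 7: +3 fires, +3 burnt (F count now 3)
Step 8: +2 fires, +3 burnt (F count now 2)
Step 9: +0 fires, +2 burnt (F count now 0)
Fire out after step 9
Initially T: 22, now '.': 29
Total burnt (originally-T cells now '.'): 21

Answer: 21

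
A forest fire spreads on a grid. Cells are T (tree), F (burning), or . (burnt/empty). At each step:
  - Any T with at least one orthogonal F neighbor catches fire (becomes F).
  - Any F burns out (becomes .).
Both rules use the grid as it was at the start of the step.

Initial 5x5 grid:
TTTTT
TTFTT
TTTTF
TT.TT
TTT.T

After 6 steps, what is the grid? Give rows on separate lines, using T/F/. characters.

Step 1: 7 trees catch fire, 2 burn out
  TTFTT
  TF.FF
  TTFF.
  TT.TF
  TTT.T
Step 2: 7 trees catch fire, 7 burn out
  TF.FF
  F....
  TF...
  TT.F.
  TTT.F
Step 3: 3 trees catch fire, 7 burn out
  F....
  .....
  F....
  TF...
  TTT..
Step 4: 2 trees catch fire, 3 burn out
  .....
  .....
  .....
  F....
  TFT..
Step 5: 2 trees catch fire, 2 burn out
  .....
  .....
  .....
  .....
  F.F..
Step 6: 0 trees catch fire, 2 burn out
  .....
  .....
  .....
  .....
  .....

.....
.....
.....
.....
.....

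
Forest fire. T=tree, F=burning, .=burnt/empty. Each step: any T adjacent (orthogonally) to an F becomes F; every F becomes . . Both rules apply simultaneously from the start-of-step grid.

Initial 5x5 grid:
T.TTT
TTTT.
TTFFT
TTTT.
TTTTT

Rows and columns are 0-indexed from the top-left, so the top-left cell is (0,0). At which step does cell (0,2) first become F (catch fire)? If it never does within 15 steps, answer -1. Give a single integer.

Step 1: cell (0,2)='T' (+6 fires, +2 burnt)
Step 2: cell (0,2)='F' (+7 fires, +6 burnt)
  -> target ignites at step 2
Step 3: cell (0,2)='.' (+5 fires, +7 burnt)
Step 4: cell (0,2)='.' (+2 fires, +5 burnt)
Step 5: cell (0,2)='.' (+0 fires, +2 burnt)
  fire out at step 5

2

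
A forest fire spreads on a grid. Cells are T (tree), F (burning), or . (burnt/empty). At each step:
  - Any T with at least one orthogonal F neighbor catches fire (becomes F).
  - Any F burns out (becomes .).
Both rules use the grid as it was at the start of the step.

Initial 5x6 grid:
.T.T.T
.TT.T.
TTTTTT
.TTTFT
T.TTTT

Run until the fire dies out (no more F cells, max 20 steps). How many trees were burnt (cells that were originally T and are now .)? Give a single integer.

Step 1: +4 fires, +1 burnt (F count now 4)
Step 2: +6 fires, +4 burnt (F count now 6)
Step 3: +3 fires, +6 burnt (F count now 3)
Step 4: +2 fires, +3 burnt (F count now 2)
Step 5: +2 fires, +2 burnt (F count now 2)
Step 6: +1 fires, +2 burnt (F count now 1)
Step 7: +0 fires, +1 burnt (F count now 0)
Fire out after step 7
Initially T: 21, now '.': 27
Total burnt (originally-T cells now '.'): 18

Answer: 18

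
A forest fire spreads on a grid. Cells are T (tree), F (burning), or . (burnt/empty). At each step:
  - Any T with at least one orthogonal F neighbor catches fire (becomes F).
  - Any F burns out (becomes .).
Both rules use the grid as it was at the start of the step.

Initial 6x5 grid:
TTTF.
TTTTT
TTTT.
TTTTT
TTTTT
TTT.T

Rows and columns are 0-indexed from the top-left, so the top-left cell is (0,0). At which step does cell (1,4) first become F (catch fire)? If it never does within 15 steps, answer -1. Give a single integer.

Step 1: cell (1,4)='T' (+2 fires, +1 burnt)
Step 2: cell (1,4)='F' (+4 fires, +2 burnt)
  -> target ignites at step 2
Step 3: cell (1,4)='.' (+4 fires, +4 burnt)
Step 4: cell (1,4)='.' (+5 fires, +4 burnt)
Step 5: cell (1,4)='.' (+4 fires, +5 burnt)
Step 6: cell (1,4)='.' (+4 fires, +4 burnt)
Step 7: cell (1,4)='.' (+2 fires, +4 burnt)
Step 8: cell (1,4)='.' (+1 fires, +2 burnt)
Step 9: cell (1,4)='.' (+0 fires, +1 burnt)
  fire out at step 9

2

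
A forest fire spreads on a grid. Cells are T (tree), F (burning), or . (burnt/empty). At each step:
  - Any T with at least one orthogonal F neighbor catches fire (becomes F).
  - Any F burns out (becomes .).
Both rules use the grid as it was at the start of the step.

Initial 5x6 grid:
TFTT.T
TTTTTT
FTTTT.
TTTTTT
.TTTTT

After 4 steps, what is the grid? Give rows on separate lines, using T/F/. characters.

Step 1: 6 trees catch fire, 2 burn out
  F.FT.T
  FFTTTT
  .FTTT.
  FTTTTT
  .TTTTT
Step 2: 4 trees catch fire, 6 burn out
  ...F.T
  ..FTTT
  ..FTT.
  .FTTTT
  .TTTTT
Step 3: 4 trees catch fire, 4 burn out
  .....T
  ...FTT
  ...FT.
  ..FTTT
  .FTTTT
Step 4: 4 trees catch fire, 4 burn out
  .....T
  ....FT
  ....F.
  ...FTT
  ..FTTT

.....T
....FT
....F.
...FTT
..FTTT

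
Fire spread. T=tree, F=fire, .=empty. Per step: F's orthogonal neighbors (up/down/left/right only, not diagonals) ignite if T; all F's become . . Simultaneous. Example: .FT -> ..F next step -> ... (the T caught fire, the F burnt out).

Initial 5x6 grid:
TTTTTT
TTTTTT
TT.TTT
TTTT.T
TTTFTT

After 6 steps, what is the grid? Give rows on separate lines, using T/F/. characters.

Step 1: 3 trees catch fire, 1 burn out
  TTTTTT
  TTTTTT
  TT.TTT
  TTTF.T
  TTF.FT
Step 2: 4 trees catch fire, 3 burn out
  TTTTTT
  TTTTTT
  TT.FTT
  TTF..T
  TF...F
Step 3: 5 trees catch fire, 4 burn out
  TTTTTT
  TTTFTT
  TT..FT
  TF...F
  F.....
Step 4: 6 trees catch fire, 5 burn out
  TTTFTT
  TTF.FT
  TF...F
  F.....
  ......
Step 5: 5 trees catch fire, 6 burn out
  TTF.FT
  TF...F
  F.....
  ......
  ......
Step 6: 3 trees catch fire, 5 burn out
  TF...F
  F.....
  ......
  ......
  ......

TF...F
F.....
......
......
......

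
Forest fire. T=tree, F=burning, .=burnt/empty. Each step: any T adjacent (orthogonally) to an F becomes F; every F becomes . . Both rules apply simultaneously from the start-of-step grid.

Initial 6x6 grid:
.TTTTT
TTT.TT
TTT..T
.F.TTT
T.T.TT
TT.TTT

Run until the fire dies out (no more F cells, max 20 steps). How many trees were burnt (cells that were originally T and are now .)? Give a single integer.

Answer: 22

Derivation:
Step 1: +1 fires, +1 burnt (F count now 1)
Step 2: +3 fires, +1 burnt (F count now 3)
Step 3: +3 fires, +3 burnt (F count now 3)
Step 4: +1 fires, +3 burnt (F count now 1)
Step 5: +1 fires, +1 burnt (F count now 1)
Step 6: +1 fires, +1 burnt (F count now 1)
Step 7: +2 fires, +1 burnt (F count now 2)
Step 8: +1 fires, +2 burnt (F count now 1)
Step 9: +1 fires, +1 burnt (F count now 1)
Step 10: +1 fires, +1 burnt (F count now 1)
Step 11: +2 fires, +1 burnt (F count now 2)
Step 12: +3 fires, +2 burnt (F count now 3)
Step 13: +1 fires, +3 burnt (F count now 1)
Step 14: +1 fires, +1 burnt (F count now 1)
Step 15: +0 fires, +1 burnt (F count now 0)
Fire out after step 15
Initially T: 26, now '.': 32
Total burnt (originally-T cells now '.'): 22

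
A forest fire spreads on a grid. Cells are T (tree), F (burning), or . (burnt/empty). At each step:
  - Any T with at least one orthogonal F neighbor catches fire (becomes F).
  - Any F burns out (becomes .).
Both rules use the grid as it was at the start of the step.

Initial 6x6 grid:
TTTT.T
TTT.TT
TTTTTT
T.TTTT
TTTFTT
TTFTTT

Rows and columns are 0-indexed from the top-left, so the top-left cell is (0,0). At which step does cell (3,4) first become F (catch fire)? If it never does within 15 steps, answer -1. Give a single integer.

Step 1: cell (3,4)='T' (+5 fires, +2 burnt)
Step 2: cell (3,4)='F' (+7 fires, +5 burnt)
  -> target ignites at step 2
Step 3: cell (3,4)='.' (+5 fires, +7 burnt)
Step 4: cell (3,4)='.' (+5 fires, +5 burnt)
Step 5: cell (3,4)='.' (+4 fires, +5 burnt)
Step 6: cell (3,4)='.' (+4 fires, +4 burnt)
Step 7: cell (3,4)='.' (+1 fires, +4 burnt)
Step 8: cell (3,4)='.' (+0 fires, +1 burnt)
  fire out at step 8

2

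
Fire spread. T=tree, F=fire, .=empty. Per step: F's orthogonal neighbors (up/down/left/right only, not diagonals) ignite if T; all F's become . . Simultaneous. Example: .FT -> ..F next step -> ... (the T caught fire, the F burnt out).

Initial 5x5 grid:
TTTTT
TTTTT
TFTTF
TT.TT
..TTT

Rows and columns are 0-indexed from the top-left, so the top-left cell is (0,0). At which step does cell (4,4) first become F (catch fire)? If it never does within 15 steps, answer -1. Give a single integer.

Step 1: cell (4,4)='T' (+7 fires, +2 burnt)
Step 2: cell (4,4)='F' (+8 fires, +7 burnt)
  -> target ignites at step 2
Step 3: cell (4,4)='.' (+4 fires, +8 burnt)
Step 4: cell (4,4)='.' (+1 fires, +4 burnt)
Step 5: cell (4,4)='.' (+0 fires, +1 burnt)
  fire out at step 5

2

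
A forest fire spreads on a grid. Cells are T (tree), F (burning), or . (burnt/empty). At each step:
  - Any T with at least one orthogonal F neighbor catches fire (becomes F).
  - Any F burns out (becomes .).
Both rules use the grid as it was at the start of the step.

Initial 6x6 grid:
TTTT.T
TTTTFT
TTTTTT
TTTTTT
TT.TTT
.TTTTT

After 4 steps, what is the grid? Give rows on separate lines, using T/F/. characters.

Step 1: 3 trees catch fire, 1 burn out
  TTTT.T
  TTTF.F
  TTTTFT
  TTTTTT
  TT.TTT
  .TTTTT
Step 2: 6 trees catch fire, 3 burn out
  TTTF.F
  TTF...
  TTTF.F
  TTTTFT
  TT.TTT
  .TTTTT
Step 3: 6 trees catch fire, 6 burn out
  TTF...
  TF....
  TTF...
  TTTF.F
  TT.TFT
  .TTTTT
Step 4: 7 trees catch fire, 6 burn out
  TF....
  F.....
  TF....
  TTF...
  TT.F.F
  .TTTFT

TF....
F.....
TF....
TTF...
TT.F.F
.TTTFT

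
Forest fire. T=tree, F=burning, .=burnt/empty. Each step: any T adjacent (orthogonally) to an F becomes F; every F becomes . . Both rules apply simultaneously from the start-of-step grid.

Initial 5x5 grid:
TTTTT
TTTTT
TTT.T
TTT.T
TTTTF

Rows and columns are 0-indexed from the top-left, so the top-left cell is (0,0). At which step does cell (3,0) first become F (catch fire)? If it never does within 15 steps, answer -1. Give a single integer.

Step 1: cell (3,0)='T' (+2 fires, +1 burnt)
Step 2: cell (3,0)='T' (+2 fires, +2 burnt)
Step 3: cell (3,0)='T' (+3 fires, +2 burnt)
Step 4: cell (3,0)='T' (+5 fires, +3 burnt)
Step 5: cell (3,0)='F' (+4 fires, +5 burnt)
  -> target ignites at step 5
Step 6: cell (3,0)='.' (+3 fires, +4 burnt)
Step 7: cell (3,0)='.' (+2 fires, +3 burnt)
Step 8: cell (3,0)='.' (+1 fires, +2 burnt)
Step 9: cell (3,0)='.' (+0 fires, +1 burnt)
  fire out at step 9

5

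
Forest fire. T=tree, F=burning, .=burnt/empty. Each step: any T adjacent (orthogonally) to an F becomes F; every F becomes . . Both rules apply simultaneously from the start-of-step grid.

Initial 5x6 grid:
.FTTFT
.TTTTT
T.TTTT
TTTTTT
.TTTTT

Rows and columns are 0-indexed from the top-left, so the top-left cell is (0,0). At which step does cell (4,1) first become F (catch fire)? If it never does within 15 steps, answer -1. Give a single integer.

Step 1: cell (4,1)='T' (+5 fires, +2 burnt)
Step 2: cell (4,1)='T' (+4 fires, +5 burnt)
Step 3: cell (4,1)='T' (+4 fires, +4 burnt)
Step 4: cell (4,1)='T' (+4 fires, +4 burnt)
Step 5: cell (4,1)='T' (+4 fires, +4 burnt)
Step 6: cell (4,1)='F' (+2 fires, +4 burnt)
  -> target ignites at step 6
Step 7: cell (4,1)='.' (+1 fires, +2 burnt)
Step 8: cell (4,1)='.' (+0 fires, +1 burnt)
  fire out at step 8

6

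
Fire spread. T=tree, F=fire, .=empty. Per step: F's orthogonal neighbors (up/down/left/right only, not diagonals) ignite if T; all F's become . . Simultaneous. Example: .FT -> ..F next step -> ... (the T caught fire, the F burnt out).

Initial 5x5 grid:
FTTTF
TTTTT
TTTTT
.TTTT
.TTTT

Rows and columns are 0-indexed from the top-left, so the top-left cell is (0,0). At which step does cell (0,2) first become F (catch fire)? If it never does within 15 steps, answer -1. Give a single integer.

Step 1: cell (0,2)='T' (+4 fires, +2 burnt)
Step 2: cell (0,2)='F' (+5 fires, +4 burnt)
  -> target ignites at step 2
Step 3: cell (0,2)='.' (+4 fires, +5 burnt)
Step 4: cell (0,2)='.' (+4 fires, +4 burnt)
Step 5: cell (0,2)='.' (+3 fires, +4 burnt)
Step 6: cell (0,2)='.' (+1 fires, +3 burnt)
Step 7: cell (0,2)='.' (+0 fires, +1 burnt)
  fire out at step 7

2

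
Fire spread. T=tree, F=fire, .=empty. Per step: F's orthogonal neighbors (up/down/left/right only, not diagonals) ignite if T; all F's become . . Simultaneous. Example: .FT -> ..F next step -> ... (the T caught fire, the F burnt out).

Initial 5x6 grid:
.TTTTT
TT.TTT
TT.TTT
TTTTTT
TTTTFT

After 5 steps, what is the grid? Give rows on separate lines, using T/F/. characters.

Step 1: 3 trees catch fire, 1 burn out
  .TTTTT
  TT.TTT
  TT.TTT
  TTTTFT
  TTTF.F
Step 2: 4 trees catch fire, 3 burn out
  .TTTTT
  TT.TTT
  TT.TFT
  TTTF.F
  TTF...
Step 3: 5 trees catch fire, 4 burn out
  .TTTTT
  TT.TFT
  TT.F.F
  TTF...
  TF....
Step 4: 5 trees catch fire, 5 burn out
  .TTTFT
  TT.F.F
  TT....
  TF....
  F.....
Step 5: 4 trees catch fire, 5 burn out
  .TTF.F
  TT....
  TF....
  F.....
  ......

.TTF.F
TT....
TF....
F.....
......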